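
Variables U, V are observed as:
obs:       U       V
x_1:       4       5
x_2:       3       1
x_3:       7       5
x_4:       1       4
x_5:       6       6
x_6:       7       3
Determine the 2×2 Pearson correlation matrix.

Step 1 — column means:
  mean(U) = (4 + 3 + 7 + 1 + 6 + 7) / 6 = 28/6 = 4.6667
  mean(V) = (5 + 1 + 5 + 4 + 6 + 3) / 6 = 24/6 = 4

Step 2 — sample variances and covariances s[i,j] = (1/(n-1)) · Σ_k (x_{k,i} - mean_i) · (x_{k,j} - mean_j), with n-1 = 5:
  s[U,U] = ((-0.6667)·(-0.6667) + (-1.6667)·(-1.6667) + (2.3333)·(2.3333) + (-3.6667)·(-3.6667) + (1.3333)·(1.3333) + (2.3333)·(2.3333)) / 5 = 29.3333/5 = 5.8667
  s[U,V] = ((-0.6667)·(1) + (-1.6667)·(-3) + (2.3333)·(1) + (-3.6667)·(0) + (1.3333)·(2) + (2.3333)·(-1)) / 5 = 7/5 = 1.4
  s[V,V] = ((1)·(1) + (-3)·(-3) + (1)·(1) + (0)·(0) + (2)·(2) + (-1)·(-1)) / 5 = 16/5 = 3.2
  Sample standard deviations s_i = √(s[i,i]):
  s(U) = √(5.8667) = 2.4221
  s(V) = √(3.2) = 1.7889

Step 3 — r_{ij} = s_{ij} / (s_i · s_j):
  r[U,U] = 1 (diagonal).
  r[U,V] = 1.4 / (2.4221 · 1.7889) = 1.4 / 4.3328 = 0.3231
  r[V,V] = 1 (diagonal).

R is symmetric with unit diagonal. Assembling:

R = [[1, 0.3231],
 [0.3231, 1]]


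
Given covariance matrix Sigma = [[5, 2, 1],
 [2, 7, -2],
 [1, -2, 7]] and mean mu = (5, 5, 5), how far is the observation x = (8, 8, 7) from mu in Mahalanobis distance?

Step 1 — centre the observation: (x - mu) = (3, 3, 2).

Step 2 — invert Sigma (cofactor / det for 3×3, or solve directly):
  Sigma^{-1} = [[0.2473, -0.0879, -0.0604],
 [-0.0879, 0.1868, 0.0659],
 [-0.0604, 0.0659, 0.1703]].

Step 3 — form the quadratic (x - mu)^T · Sigma^{-1} · (x - mu):
  Sigma^{-1} · (x - mu) = (0.3571, 0.4286, 0.3571).
  (x - mu)^T · [Sigma^{-1} · (x - mu)] = (3)·(0.3571) + (3)·(0.4286) + (2)·(0.3571) = 3.0714.

Step 4 — take square root: d = √(3.0714) ≈ 1.7525.

d(x, mu) = √(3.0714) ≈ 1.7525


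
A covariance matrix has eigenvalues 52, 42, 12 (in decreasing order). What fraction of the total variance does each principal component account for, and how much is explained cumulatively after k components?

Step 1 — total variance = trace(Sigma) = Σ λ_i = 52 + 42 + 12 = 106.

Step 2 — fraction explained by component i = λ_i / Σ λ:
  PC1: 52/106 = 0.4906
  PC2: 42/106 = 0.3962
  PC3: 12/106 = 0.1132

Step 3 — cumulative fraction after k components = (λ_1 + ... + λ_k) / Σ λ:
  k = 1: 52/106 = 0.4906
  k = 2: (52 + 42)/106 = 94/106 = 0.8868
  k = 3: (52 + 42 + 12)/106 = 106/106 = 1

Summary (fraction, with percent):

explained: PC1 0.4906 (49.06%), PC2 0.3962 (39.62%), PC3 0.1132 (11.32%);  cumulative: 0.4906, 0.8868, 1


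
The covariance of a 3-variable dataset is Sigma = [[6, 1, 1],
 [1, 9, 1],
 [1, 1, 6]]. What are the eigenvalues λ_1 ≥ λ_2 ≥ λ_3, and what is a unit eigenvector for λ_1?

Step 1 — characteristic polynomial p(λ) = det(λI - Sigma) = λ³ - tr·λ² + c_1·λ - det, where tr = trace, c_1 = sum of the principal 2×2 minors, det = det(Sigma):
  tr = 6 + 9 + 6 = 21,
  c_1 = (6·9 - (1)²) + (6·6 - (1)²) + (9·6 - (1)²) = 53 + 35 + 53 = 141,
  det = 6·(9·6 - (1)²) - (1)·((1)·6 - (1)·(1)) + (1)·((1)·(1) - 9·(1)) = 6·(53) - (1)·(5) + (1)·(-8) = 305.
  So p(λ) = λ³ - 21λ² + 141λ - 305.
Step 2 — look for an integer root (rational root theorem: any rational root is an integer divisor of 305). Testing λ = 5:
  p(5) = 125 - 525 + 705 - 305 = 0  ✓
  Dividing out (λ - 5): p(λ) = (λ - 5)(λ² - 16λ + 61).
Step 3 — remaining eigenvalues from the quadratic λ² - 16λ + 61 = 0:
  Δ = 16² - 4·61 = 256 - 244 = 12,  λ = (16 ± √12)/2 = (16 ± 3.4641)/2 ≈ 9.7321 or 6.2679.
  Sorted: λ_1 = 9.7321,  λ_2 = 6.2679,  λ_3 = 5  (check: sum = 21 = tr ✓).

Step 4 — unit eigenvector for λ_1 ≈ 9.7321: v spans the null space of (Sigma - λ_1 I), whose rows are
  r_1 = (-3.7321, 1, 1),  r_2 = (1, -0.7321, 1),  r_3 = (1, 1, -3.7321).
  v is orthogonal to every row, so take v ∝ r_1 × r_2 = ((1)·(1) - (1)·(-0.7321), (1)·(1) - (-3.7321)·(1), (-3.7321)·(-0.7321) - (1)·(1)) ≈ (1.7321, 4.7321, 1.7321).
  Let u = (1.7321, 4.7321, 1.7321).
  ||u|| = √((1.7321)² + (4.7321)² + (1.7321)²) = √(28.3923) ≈ 5.3284,  v_1 = u/||u|| ≈ (0.3251, 0.8881, 0.3251) (||v_1|| = 1).

λ_1 = 9.7321,  λ_2 = 6.2679,  λ_3 = 5;  v_1 ≈ (0.3251, 0.8881, 0.3251)


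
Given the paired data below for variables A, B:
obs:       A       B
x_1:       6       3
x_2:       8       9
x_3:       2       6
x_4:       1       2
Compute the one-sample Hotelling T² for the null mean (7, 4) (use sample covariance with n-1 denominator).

Step 1 — sample mean vector:
  mean(A) = (6 + 8 + 2 + 1) / 4 = 17/4 = 4.25
  mean(B) = (3 + 9 + 6 + 2) / 4 = 20/4 = 5
  x̄ = (4.25, 5),  deviation x̄ - mu_0 = (4.25, 5) - (7, 4) = (-2.75, 1).

Step 2 — sample covariance matrix, S[i,j] = (1/(n-1)) · Σ_k (x_{k,i} - mean_i) · (x_{k,j} - mean_j), divisor n-1 = 3:
  S[A,A] = ((1.75)·(1.75) + (3.75)·(3.75) + (-2.25)·(-2.25) + (-3.25)·(-3.25)) / 3 = 32.75/3 = 10.9167
  S[A,B] = ((1.75)·(-2) + (3.75)·(4) + (-2.25)·(1) + (-3.25)·(-3)) / 3 = 19/3 = 6.3333
  S[B,B] = ((-2)·(-2) + (4)·(4) + (1)·(1) + (-3)·(-3)) / 3 = 30/3 = 10
  S = [[10.9167, 6.3333],
 [6.3333, 10]].

Step 3 — invert S. det(S) = 10.9167·10 - (6.3333)² = 69.0556.
  S^{-1} = (1/det) · [[d, -b], [-b, a]] = [[0.1448, -0.0917],
 [-0.0917, 0.1581]].

Step 4 — quadratic form (x̄ - mu_0)^T · S^{-1} · (x̄ - mu_0):
  S^{-1} · (x̄ - mu_0) = (-0.4899, 0.4103),
  (x̄ - mu_0)^T · [...] = (-2.75)·(-0.4899) + (1)·(0.4103) = 1.7576.

Step 5 — scale by n: T² = 4 · 1.7576 = 7.0306.

T² ≈ 7.0306


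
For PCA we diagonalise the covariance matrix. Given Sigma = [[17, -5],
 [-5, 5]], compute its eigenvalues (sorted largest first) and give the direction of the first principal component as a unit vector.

Step 1 — characteristic polynomial of 2×2 Sigma:
  det(Sigma - λI) = λ² - trace · λ + det = 0.
  trace = 17 + 5 = 22, det = 17·5 - (-5)² = 60.
Step 2 — discriminant:
  Δ = trace² - 4·det = 484 - 240 = 244.
Step 3 — eigenvalues:
  λ = (trace ± √Δ)/2 = (22 ± 15.6205)/2,
  λ_1 = 18.8102,  λ_2 = 3.1898.

Step 4 — unit eigenvector for λ_1: solve (Sigma - λ_1 I)v = 0. First row:
  (17 - 18.8102)·v_x + (-5)·v_y = 0, i.e. (-1.8102)·v_x + (-5)·v_y = 0,
  so v ∝ (b, λ_1 - a) = (-5, 1.8102); multiply by -1 so the first entry is positive: u = (5, -1.8102).
  ||u|| = √((5)² + (-1.8102)²) = √(28.277) ≈ 5.3176,
  v_1 = u/||u|| ≈ (0.9403, -0.3404) (||v_1|| = 1).

λ_1 = 18.8102,  λ_2 = 3.1898;  v_1 ≈ (0.9403, -0.3404)


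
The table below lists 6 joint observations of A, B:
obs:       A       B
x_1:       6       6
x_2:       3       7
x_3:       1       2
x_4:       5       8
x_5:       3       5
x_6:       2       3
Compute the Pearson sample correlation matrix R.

Step 1 — column means:
  mean(A) = (6 + 3 + 1 + 5 + 3 + 2) / 6 = 20/6 = 3.3333
  mean(B) = (6 + 7 + 2 + 8 + 5 + 3) / 6 = 31/6 = 5.1667

Step 2 — sample variances and covariances s[i,j] = (1/(n-1)) · Σ_k (x_{k,i} - mean_i) · (x_{k,j} - mean_j), with n-1 = 5:
  s[A,A] = ((2.6667)·(2.6667) + (-0.3333)·(-0.3333) + (-2.3333)·(-2.3333) + (1.6667)·(1.6667) + (-0.3333)·(-0.3333) + (-1.3333)·(-1.3333)) / 5 = 17.3333/5 = 3.4667
  s[A,B] = ((2.6667)·(0.8333) + (-0.3333)·(1.8333) + (-2.3333)·(-3.1667) + (1.6667)·(2.8333) + (-0.3333)·(-0.1667) + (-1.3333)·(-2.1667)) / 5 = 16.6667/5 = 3.3333
  s[B,B] = ((0.8333)·(0.8333) + (1.8333)·(1.8333) + (-3.1667)·(-3.1667) + (2.8333)·(2.8333) + (-0.1667)·(-0.1667) + (-2.1667)·(-2.1667)) / 5 = 26.8333/5 = 5.3667
  Sample standard deviations s_i = √(s[i,i]):
  s(A) = √(3.4667) = 1.8619
  s(B) = √(5.3667) = 2.3166

Step 3 — r_{ij} = s_{ij} / (s_i · s_j):
  r[A,A] = 1 (diagonal).
  r[A,B] = 3.3333 / (1.8619 · 2.3166) = 3.3333 / 4.3133 = 0.7728
  r[B,B] = 1 (diagonal).

R is symmetric with unit diagonal. Assembling:

R = [[1, 0.7728],
 [0.7728, 1]]


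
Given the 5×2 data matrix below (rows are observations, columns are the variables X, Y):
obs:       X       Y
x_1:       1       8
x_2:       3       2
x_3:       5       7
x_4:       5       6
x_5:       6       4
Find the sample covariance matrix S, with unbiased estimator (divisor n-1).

Step 1 — column means:
  mean(X) = (1 + 3 + 5 + 5 + 6) / 5 = 20/5 = 4
  mean(Y) = (8 + 2 + 7 + 6 + 4) / 5 = 27/5 = 5.4

Step 2 — sample covariance S[i,j] = (1/(n-1)) · Σ_k (x_{k,i} - mean_i) · (x_{k,j} - mean_j), with n-1 = 4.
  S[X,X] = ((-3)·(-3) + (-1)·(-1) + (1)·(1) + (1)·(1) + (2)·(2)) / 4 = 16/4 = 4
  S[X,Y] = ((-3)·(2.6) + (-1)·(-3.4) + (1)·(1.6) + (1)·(0.6) + (2)·(-1.4)) / 4 = -5/4 = -1.25
  S[Y,Y] = ((2.6)·(2.6) + (-3.4)·(-3.4) + (1.6)·(1.6) + (0.6)·(0.6) + (-1.4)·(-1.4)) / 4 = 23.2/4 = 5.8

S is symmetric (S[j,i] = S[i,j]). Assembling:

S = [[4, -1.25],
 [-1.25, 5.8]]


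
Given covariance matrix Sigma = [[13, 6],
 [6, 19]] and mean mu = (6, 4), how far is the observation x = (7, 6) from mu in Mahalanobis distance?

Step 1 — centre the observation: (x - mu) = (1, 2).

Step 2 — invert Sigma. det(Sigma) = 13·19 - (6)² = 211.
  Sigma^{-1} = (1/det) · [[d, -b], [-b, a]] = [[0.09, -0.0284],
 [-0.0284, 0.0616]].

Step 3 — form the quadratic (x - mu)^T · Sigma^{-1} · (x - mu):
  Sigma^{-1} · (x - mu) = (0.0332, 0.0948).
  (x - mu)^T · [Sigma^{-1} · (x - mu)] = (1)·(0.0332) + (2)·(0.0948) = 0.2227.

Step 4 — take square root: d = √(0.2227) ≈ 0.472.

d(x, mu) = √(0.2227) ≈ 0.472


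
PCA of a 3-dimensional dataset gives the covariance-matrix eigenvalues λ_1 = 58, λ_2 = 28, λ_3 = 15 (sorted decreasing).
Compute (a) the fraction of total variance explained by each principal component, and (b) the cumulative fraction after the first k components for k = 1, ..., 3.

Step 1 — total variance = trace(Sigma) = Σ λ_i = 58 + 28 + 15 = 101.

Step 2 — fraction explained by component i = λ_i / Σ λ:
  PC1: 58/101 = 0.5743
  PC2: 28/101 = 0.2772
  PC3: 15/101 = 0.1485

Step 3 — cumulative fraction after k components = (λ_1 + ... + λ_k) / Σ λ:
  k = 1: 58/101 = 0.5743
  k = 2: (58 + 28)/101 = 86/101 = 0.8515
  k = 3: (58 + 28 + 15)/101 = 101/101 = 1

Summary (fraction, with percent):

explained: PC1 0.5743 (57.43%), PC2 0.2772 (27.72%), PC3 0.1485 (14.85%);  cumulative: 0.5743, 0.8515, 1


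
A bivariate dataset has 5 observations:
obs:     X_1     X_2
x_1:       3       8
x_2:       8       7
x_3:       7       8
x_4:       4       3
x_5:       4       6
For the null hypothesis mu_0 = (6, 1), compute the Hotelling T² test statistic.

Step 1 — sample mean vector:
  mean(X_1) = (3 + 8 + 7 + 4 + 4) / 5 = 26/5 = 5.2
  mean(X_2) = (8 + 7 + 8 + 3 + 6) / 5 = 32/5 = 6.4
  x̄ = (5.2, 6.4),  deviation x̄ - mu_0 = (5.2, 6.4) - (6, 1) = (-0.8, 5.4).

Step 2 — sample covariance matrix, S[i,j] = (1/(n-1)) · Σ_k (x_{k,i} - mean_i) · (x_{k,j} - mean_j), divisor n-1 = 4:
  S[X_1,X_1] = ((-2.2)·(-2.2) + (2.8)·(2.8) + (1.8)·(1.8) + (-1.2)·(-1.2) + (-1.2)·(-1.2)) / 4 = 18.8/4 = 4.7
  S[X_1,X_2] = ((-2.2)·(1.6) + (2.8)·(0.6) + (1.8)·(1.6) + (-1.2)·(-3.4) + (-1.2)·(-0.4)) / 4 = 5.6/4 = 1.4
  S[X_2,X_2] = ((1.6)·(1.6) + (0.6)·(0.6) + (1.6)·(1.6) + (-3.4)·(-3.4) + (-0.4)·(-0.4)) / 4 = 17.2/4 = 4.3
  S = [[4.7, 1.4],
 [1.4, 4.3]].

Step 3 — invert S. det(S) = 4.7·4.3 - (1.4)² = 18.25.
  S^{-1} = (1/det) · [[d, -b], [-b, a]] = [[0.2356, -0.0767],
 [-0.0767, 0.2575]].

Step 4 — quadratic form (x̄ - mu_0)^T · S^{-1} · (x̄ - mu_0):
  S^{-1} · (x̄ - mu_0) = (-0.6027, 1.4521),
  (x̄ - mu_0)^T · [...] = (-0.8)·(-0.6027) + (5.4)·(1.4521) = 8.3233.

Step 5 — scale by n: T² = 5 · 8.3233 = 41.6164.

T² ≈ 41.6164


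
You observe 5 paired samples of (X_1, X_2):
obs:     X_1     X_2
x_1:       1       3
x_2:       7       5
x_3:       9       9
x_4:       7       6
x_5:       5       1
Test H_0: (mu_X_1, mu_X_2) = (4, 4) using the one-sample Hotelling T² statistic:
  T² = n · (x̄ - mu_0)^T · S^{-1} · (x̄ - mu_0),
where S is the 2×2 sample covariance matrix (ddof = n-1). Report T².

Step 1 — sample mean vector:
  mean(X_1) = (1 + 7 + 9 + 7 + 5) / 5 = 29/5 = 5.8
  mean(X_2) = (3 + 5 + 9 + 6 + 1) / 5 = 24/5 = 4.8
  x̄ = (5.8, 4.8),  deviation x̄ - mu_0 = (5.8, 4.8) - (4, 4) = (1.8, 0.8).

Step 2 — sample covariance matrix, S[i,j] = (1/(n-1)) · Σ_k (x_{k,i} - mean_i) · (x_{k,j} - mean_j), divisor n-1 = 4:
  S[X_1,X_1] = ((-4.8)·(-4.8) + (1.2)·(1.2) + (3.2)·(3.2) + (1.2)·(1.2) + (-0.8)·(-0.8)) / 4 = 36.8/4 = 9.2
  S[X_1,X_2] = ((-4.8)·(-1.8) + (1.2)·(0.2) + (3.2)·(4.2) + (1.2)·(1.2) + (-0.8)·(-3.8)) / 4 = 26.8/4 = 6.7
  S[X_2,X_2] = ((-1.8)·(-1.8) + (0.2)·(0.2) + (4.2)·(4.2) + (1.2)·(1.2) + (-3.8)·(-3.8)) / 4 = 36.8/4 = 9.2
  S = [[9.2, 6.7],
 [6.7, 9.2]].

Step 3 — invert S. det(S) = 9.2·9.2 - (6.7)² = 39.75.
  S^{-1} = (1/det) · [[d, -b], [-b, a]] = [[0.2314, -0.1686],
 [-0.1686, 0.2314]].

Step 4 — quadratic form (x̄ - mu_0)^T · S^{-1} · (x̄ - mu_0):
  S^{-1} · (x̄ - mu_0) = (0.2818, -0.1182),
  (x̄ - mu_0)^T · [...] = (1.8)·(0.2818) + (0.8)·(-0.1182) = 0.4126.

Step 5 — scale by n: T² = 5 · 0.4126 = 2.0629.

T² ≈ 2.0629


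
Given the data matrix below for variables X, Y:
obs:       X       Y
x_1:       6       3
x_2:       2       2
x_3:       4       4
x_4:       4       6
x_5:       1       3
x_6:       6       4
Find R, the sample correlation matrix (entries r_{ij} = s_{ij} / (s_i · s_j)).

Step 1 — column means:
  mean(X) = (6 + 2 + 4 + 4 + 1 + 6) / 6 = 23/6 = 3.8333
  mean(Y) = (3 + 2 + 4 + 6 + 3 + 4) / 6 = 22/6 = 3.6667

Step 2 — sample variances and covariances s[i,j] = (1/(n-1)) · Σ_k (x_{k,i} - mean_i) · (x_{k,j} - mean_j), with n-1 = 5:
  s[X,X] = ((2.1667)·(2.1667) + (-1.8333)·(-1.8333) + (0.1667)·(0.1667) + (0.1667)·(0.1667) + (-2.8333)·(-2.8333) + (2.1667)·(2.1667)) / 5 = 20.8333/5 = 4.1667
  s[X,Y] = ((2.1667)·(-0.6667) + (-1.8333)·(-1.6667) + (0.1667)·(0.3333) + (0.1667)·(2.3333) + (-2.8333)·(-0.6667) + (2.1667)·(0.3333)) / 5 = 4.6667/5 = 0.9333
  s[Y,Y] = ((-0.6667)·(-0.6667) + (-1.6667)·(-1.6667) + (0.3333)·(0.3333) + (2.3333)·(2.3333) + (-0.6667)·(-0.6667) + (0.3333)·(0.3333)) / 5 = 9.3333/5 = 1.8667
  Sample standard deviations s_i = √(s[i,i]):
  s(X) = √(4.1667) = 2.0412
  s(Y) = √(1.8667) = 1.3663

Step 3 — r_{ij} = s_{ij} / (s_i · s_j):
  r[X,X] = 1 (diagonal).
  r[X,Y] = 0.9333 / (2.0412 · 1.3663) = 0.9333 / 2.7889 = 0.3347
  r[Y,Y] = 1 (diagonal).

R is symmetric with unit diagonal. Assembling:

R = [[1, 0.3347],
 [0.3347, 1]]


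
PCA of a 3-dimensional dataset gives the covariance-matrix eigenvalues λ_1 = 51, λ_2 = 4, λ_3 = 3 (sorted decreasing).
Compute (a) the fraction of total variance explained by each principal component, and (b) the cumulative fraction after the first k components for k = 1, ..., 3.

Step 1 — total variance = trace(Sigma) = Σ λ_i = 51 + 4 + 3 = 58.

Step 2 — fraction explained by component i = λ_i / Σ λ:
  PC1: 51/58 = 0.8793
  PC2: 4/58 = 0.069
  PC3: 3/58 = 0.0517

Step 3 — cumulative fraction after k components = (λ_1 + ... + λ_k) / Σ λ:
  k = 1: 51/58 = 0.8793
  k = 2: (51 + 4)/58 = 55/58 = 0.9483
  k = 3: (51 + 4 + 3)/58 = 58/58 = 1

Summary (fraction, with percent):

explained: PC1 0.8793 (87.93%), PC2 0.069 (6.9%), PC3 0.0517 (5.17%);  cumulative: 0.8793, 0.9483, 1


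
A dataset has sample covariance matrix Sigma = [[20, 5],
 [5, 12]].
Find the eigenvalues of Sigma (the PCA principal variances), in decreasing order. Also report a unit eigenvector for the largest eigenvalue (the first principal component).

Step 1 — characteristic polynomial of 2×2 Sigma:
  det(Sigma - λI) = λ² - trace · λ + det = 0.
  trace = 20 + 12 = 32, det = 20·12 - (5)² = 215.
Step 2 — discriminant:
  Δ = trace² - 4·det = 1024 - 860 = 164.
Step 3 — eigenvalues:
  λ = (trace ± √Δ)/2 = (32 ± 12.8062)/2,
  λ_1 = 22.4031,  λ_2 = 9.5969.

Step 4 — unit eigenvector for λ_1: solve (Sigma - λ_1 I)v = 0. First row:
  (20 - 22.4031)·v_x + (5)·v_y = 0, i.e. (-2.4031)·v_x + (5)·v_y = 0,
  so v ∝ (b, λ_1 - a) = (5, 2.4031) = u.
  ||u|| = √((5)² + (2.4031)²) = √(30.775) ≈ 5.5475,
  v_1 = u/||u|| ≈ (0.9013, 0.4332) (||v_1|| = 1).

λ_1 = 22.4031,  λ_2 = 9.5969;  v_1 ≈ (0.9013, 0.4332)


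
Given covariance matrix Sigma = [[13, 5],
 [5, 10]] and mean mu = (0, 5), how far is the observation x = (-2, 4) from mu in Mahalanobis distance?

Step 1 — centre the observation: (x - mu) = (-2, -1).

Step 2 — invert Sigma. det(Sigma) = 13·10 - (5)² = 105.
  Sigma^{-1} = (1/det) · [[d, -b], [-b, a]] = [[0.0952, -0.0476],
 [-0.0476, 0.1238]].

Step 3 — form the quadratic (x - mu)^T · Sigma^{-1} · (x - mu):
  Sigma^{-1} · (x - mu) = (-0.1429, -0.0286).
  (x - mu)^T · [Sigma^{-1} · (x - mu)] = (-2)·(-0.1429) + (-1)·(-0.0286) = 0.3143.

Step 4 — take square root: d = √(0.3143) ≈ 0.5606.

d(x, mu) = √(0.3143) ≈ 0.5606


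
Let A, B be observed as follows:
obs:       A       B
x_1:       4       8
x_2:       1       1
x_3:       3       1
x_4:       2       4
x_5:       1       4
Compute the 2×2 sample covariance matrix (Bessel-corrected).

Step 1 — column means:
  mean(A) = (4 + 1 + 3 + 2 + 1) / 5 = 11/5 = 2.2
  mean(B) = (8 + 1 + 1 + 4 + 4) / 5 = 18/5 = 3.6

Step 2 — sample covariance S[i,j] = (1/(n-1)) · Σ_k (x_{k,i} - mean_i) · (x_{k,j} - mean_j), with n-1 = 4.
  S[A,A] = ((1.8)·(1.8) + (-1.2)·(-1.2) + (0.8)·(0.8) + (-0.2)·(-0.2) + (-1.2)·(-1.2)) / 4 = 6.8/4 = 1.7
  S[A,B] = ((1.8)·(4.4) + (-1.2)·(-2.6) + (0.8)·(-2.6) + (-0.2)·(0.4) + (-1.2)·(0.4)) / 4 = 8.4/4 = 2.1
  S[B,B] = ((4.4)·(4.4) + (-2.6)·(-2.6) + (-2.6)·(-2.6) + (0.4)·(0.4) + (0.4)·(0.4)) / 4 = 33.2/4 = 8.3

S is symmetric (S[j,i] = S[i,j]). Assembling:

S = [[1.7, 2.1],
 [2.1, 8.3]]


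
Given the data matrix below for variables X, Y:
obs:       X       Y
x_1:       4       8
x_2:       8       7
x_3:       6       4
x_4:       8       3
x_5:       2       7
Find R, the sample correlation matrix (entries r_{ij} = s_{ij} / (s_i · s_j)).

Step 1 — column means:
  mean(X) = (4 + 8 + 6 + 8 + 2) / 5 = 28/5 = 5.6
  mean(Y) = (8 + 7 + 4 + 3 + 7) / 5 = 29/5 = 5.8

Step 2 — sample variances and covariances s[i,j] = (1/(n-1)) · Σ_k (x_{k,i} - mean_i) · (x_{k,j} - mean_j), with n-1 = 4:
  s[X,X] = ((-1.6)·(-1.6) + (2.4)·(2.4) + (0.4)·(0.4) + (2.4)·(2.4) + (-3.6)·(-3.6)) / 4 = 27.2/4 = 6.8
  s[X,Y] = ((-1.6)·(2.2) + (2.4)·(1.2) + (0.4)·(-1.8) + (2.4)·(-2.8) + (-3.6)·(1.2)) / 4 = -12.4/4 = -3.1
  s[Y,Y] = ((2.2)·(2.2) + (1.2)·(1.2) + (-1.8)·(-1.8) + (-2.8)·(-2.8) + (1.2)·(1.2)) / 4 = 18.8/4 = 4.7
  Sample standard deviations s_i = √(s[i,i]):
  s(X) = √(6.8) = 2.6077
  s(Y) = √(4.7) = 2.1679

Step 3 — r_{ij} = s_{ij} / (s_i · s_j):
  r[X,X] = 1 (diagonal).
  r[X,Y] = -3.1 / (2.6077 · 2.1679) = -3.1 / 5.6533 = -0.5484
  r[Y,Y] = 1 (diagonal).

R is symmetric with unit diagonal. Assembling:

R = [[1, -0.5484],
 [-0.5484, 1]]


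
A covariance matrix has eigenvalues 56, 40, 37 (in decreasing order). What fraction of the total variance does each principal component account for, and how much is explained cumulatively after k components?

Step 1 — total variance = trace(Sigma) = Σ λ_i = 56 + 40 + 37 = 133.

Step 2 — fraction explained by component i = λ_i / Σ λ:
  PC1: 56/133 = 0.4211
  PC2: 40/133 = 0.3008
  PC3: 37/133 = 0.2782

Step 3 — cumulative fraction after k components = (λ_1 + ... + λ_k) / Σ λ:
  k = 1: 56/133 = 0.4211
  k = 2: (56 + 40)/133 = 96/133 = 0.7218
  k = 3: (56 + 40 + 37)/133 = 133/133 = 1

Summary (fraction, with percent):

explained: PC1 0.4211 (42.11%), PC2 0.3008 (30.08%), PC3 0.2782 (27.82%);  cumulative: 0.4211, 0.7218, 1


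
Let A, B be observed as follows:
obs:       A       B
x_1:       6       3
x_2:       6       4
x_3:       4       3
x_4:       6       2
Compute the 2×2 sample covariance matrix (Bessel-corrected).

Step 1 — column means:
  mean(A) = (6 + 6 + 4 + 6) / 4 = 22/4 = 5.5
  mean(B) = (3 + 4 + 3 + 2) / 4 = 12/4 = 3

Step 2 — sample covariance S[i,j] = (1/(n-1)) · Σ_k (x_{k,i} - mean_i) · (x_{k,j} - mean_j), with n-1 = 3.
  S[A,A] = ((0.5)·(0.5) + (0.5)·(0.5) + (-1.5)·(-1.5) + (0.5)·(0.5)) / 3 = 3/3 = 1
  S[A,B] = ((0.5)·(0) + (0.5)·(1) + (-1.5)·(0) + (0.5)·(-1)) / 3 = 0/3 = 0
  S[B,B] = ((0)·(0) + (1)·(1) + (0)·(0) + (-1)·(-1)) / 3 = 2/3 = 0.6667

S is symmetric (S[j,i] = S[i,j]). Assembling:

S = [[1, 0],
 [0, 0.6667]]


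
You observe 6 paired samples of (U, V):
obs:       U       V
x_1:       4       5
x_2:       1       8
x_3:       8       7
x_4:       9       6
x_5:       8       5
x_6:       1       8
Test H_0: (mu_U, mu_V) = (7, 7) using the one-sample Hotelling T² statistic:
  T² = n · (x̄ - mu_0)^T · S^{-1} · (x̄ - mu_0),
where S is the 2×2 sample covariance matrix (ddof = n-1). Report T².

Step 1 — sample mean vector:
  mean(U) = (4 + 1 + 8 + 9 + 8 + 1) / 6 = 31/6 = 5.1667
  mean(V) = (5 + 8 + 7 + 6 + 5 + 8) / 6 = 39/6 = 6.5
  x̄ = (5.1667, 6.5),  deviation x̄ - mu_0 = (5.1667, 6.5) - (7, 7) = (-1.8333, -0.5).

Step 2 — sample covariance matrix, S[i,j] = (1/(n-1)) · Σ_k (x_{k,i} - mean_i) · (x_{k,j} - mean_j), divisor n-1 = 5:
  S[U,U] = ((-1.1667)·(-1.1667) + (-4.1667)·(-4.1667) + (2.8333)·(2.8333) + (3.8333)·(3.8333) + (2.8333)·(2.8333) + (-4.1667)·(-4.1667)) / 5 = 66.8333/5 = 13.3667
  S[U,V] = ((-1.1667)·(-1.5) + (-4.1667)·(1.5) + (2.8333)·(0.5) + (3.8333)·(-0.5) + (2.8333)·(-1.5) + (-4.1667)·(1.5)) / 5 = -15.5/5 = -3.1
  S[V,V] = ((-1.5)·(-1.5) + (1.5)·(1.5) + (0.5)·(0.5) + (-0.5)·(-0.5) + (-1.5)·(-1.5) + (1.5)·(1.5)) / 5 = 9.5/5 = 1.9
  S = [[13.3667, -3.1],
 [-3.1, 1.9]].

Step 3 — invert S. det(S) = 13.3667·1.9 - (-3.1)² = 15.7867.
  S^{-1} = (1/det) · [[d, -b], [-b, a]] = [[0.1204, 0.1964],
 [0.1964, 0.8467]].

Step 4 — quadratic form (x̄ - mu_0)^T · S^{-1} · (x̄ - mu_0):
  S^{-1} · (x̄ - mu_0) = (-0.3188, -0.7834),
  (x̄ - mu_0)^T · [...] = (-1.8333)·(-0.3188) + (-0.5)·(-0.7834) = 0.9762.

Step 5 — scale by n: T² = 6 · 0.9762 = 5.8573.

T² ≈ 5.8573


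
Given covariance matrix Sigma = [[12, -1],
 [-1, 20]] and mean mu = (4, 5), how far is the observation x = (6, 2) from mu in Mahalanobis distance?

Step 1 — centre the observation: (x - mu) = (2, -3).

Step 2 — invert Sigma. det(Sigma) = 12·20 - (-1)² = 239.
  Sigma^{-1} = (1/det) · [[d, -b], [-b, a]] = [[0.0837, 0.0042],
 [0.0042, 0.0502]].

Step 3 — form the quadratic (x - mu)^T · Sigma^{-1} · (x - mu):
  Sigma^{-1} · (x - mu) = (0.1548, -0.1423).
  (x - mu)^T · [Sigma^{-1} · (x - mu)] = (2)·(0.1548) + (-3)·(-0.1423) = 0.7364.

Step 4 — take square root: d = √(0.7364) ≈ 0.8581.

d(x, mu) = √(0.7364) ≈ 0.8581


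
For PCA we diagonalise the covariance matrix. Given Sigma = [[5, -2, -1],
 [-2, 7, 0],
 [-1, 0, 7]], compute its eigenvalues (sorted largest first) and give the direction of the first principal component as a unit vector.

Step 1 — characteristic polynomial p(λ) = det(λI - Sigma) = λ³ - tr·λ² + c_1·λ - det, where tr = trace, c_1 = sum of the principal 2×2 minors, det = det(Sigma):
  tr = 5 + 7 + 7 = 19,
  c_1 = (5·7 - (-2)²) + (5·7 - (-1)²) + (7·7 - (0)²) = 31 + 34 + 49 = 114,
  det = 5·(7·7 - (0)²) - (-2)·((-2)·7 - (0)·(-1)) + (-1)·((-2)·(0) - 7·(-1)) = 5·(49) - (-2)·(-14) + (-1)·(7) = 210.
  So p(λ) = λ³ - 19λ² + 114λ - 210.
Step 2 — look for an integer root (rational root theorem: any rational root is an integer divisor of 210). Testing λ = 7:
  p(7) = 343 - 931 + 798 - 210 = 0  ✓
  Dividing out (λ - 7): p(λ) = (λ - 7)(λ² - 12λ + 30).
Step 3 — remaining eigenvalues from the quadratic λ² - 12λ + 30 = 0:
  Δ = 12² - 4·30 = 144 - 120 = 24,  λ = (12 ± √24)/2 = (12 ± 4.899)/2 ≈ 8.4495 or 3.5505.
  Sorted: λ_1 = 8.4495,  λ_2 = 7,  λ_3 = 3.5505  (check: sum = 19 = tr ✓).

Step 4 — unit eigenvector for λ_1 ≈ 8.4495: v spans the null space of (Sigma - λ_1 I), whose rows are
  r_1 = (-3.4495, -2, -1),  r_2 = (-2, -1.4495, 0),  r_3 = (-1, 0, -1.4495).
  v is orthogonal to every row, so take v ∝ r_1 × r_2 = ((-2)·(0) - (-1)·(-1.4495), (-1)·(-2) - (-3.4495)·(0), (-3.4495)·(-1.4495) - (-2)·(-2)) ≈ (-1.4495, 2, 1).
  Rescale (multiply by -1 so the first nonzero entry is positive): u = (1.4495, -2, -1).
  ||u|| = √((1.4495)² + (-2)² + (-1)²) = √(7.101) ≈ 2.6648,  v_1 = u/||u|| ≈ (0.5439, -0.7505, -0.3753) (||v_1|| = 1).

λ_1 = 8.4495,  λ_2 = 7,  λ_3 = 3.5505;  v_1 ≈ (0.5439, -0.7505, -0.3753)


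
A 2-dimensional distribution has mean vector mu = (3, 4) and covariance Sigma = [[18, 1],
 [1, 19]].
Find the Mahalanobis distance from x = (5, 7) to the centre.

Step 1 — centre the observation: (x - mu) = (2, 3).

Step 2 — invert Sigma. det(Sigma) = 18·19 - (1)² = 341.
  Sigma^{-1} = (1/det) · [[d, -b], [-b, a]] = [[0.0557, -0.0029],
 [-0.0029, 0.0528]].

Step 3 — form the quadratic (x - mu)^T · Sigma^{-1} · (x - mu):
  Sigma^{-1} · (x - mu) = (0.1026, 0.1525).
  (x - mu)^T · [Sigma^{-1} · (x - mu)] = (2)·(0.1026) + (3)·(0.1525) = 0.6628.

Step 4 — take square root: d = √(0.6628) ≈ 0.8141.

d(x, mu) = √(0.6628) ≈ 0.8141


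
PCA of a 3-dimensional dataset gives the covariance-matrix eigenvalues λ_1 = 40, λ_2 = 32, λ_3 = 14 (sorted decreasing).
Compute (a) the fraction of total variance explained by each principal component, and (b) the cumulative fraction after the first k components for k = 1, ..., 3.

Step 1 — total variance = trace(Sigma) = Σ λ_i = 40 + 32 + 14 = 86.

Step 2 — fraction explained by component i = λ_i / Σ λ:
  PC1: 40/86 = 0.4651
  PC2: 32/86 = 0.3721
  PC3: 14/86 = 0.1628

Step 3 — cumulative fraction after k components = (λ_1 + ... + λ_k) / Σ λ:
  k = 1: 40/86 = 0.4651
  k = 2: (40 + 32)/86 = 72/86 = 0.8372
  k = 3: (40 + 32 + 14)/86 = 86/86 = 1

Summary (fraction, with percent):

explained: PC1 0.4651 (46.51%), PC2 0.3721 (37.21%), PC3 0.1628 (16.28%);  cumulative: 0.4651, 0.8372, 1


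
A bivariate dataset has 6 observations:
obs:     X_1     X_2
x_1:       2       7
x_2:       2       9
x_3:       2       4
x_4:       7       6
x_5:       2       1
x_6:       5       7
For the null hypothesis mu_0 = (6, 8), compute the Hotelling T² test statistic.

Step 1 — sample mean vector:
  mean(X_1) = (2 + 2 + 2 + 7 + 2 + 5) / 6 = 20/6 = 3.3333
  mean(X_2) = (7 + 9 + 4 + 6 + 1 + 7) / 6 = 34/6 = 5.6667
  x̄ = (3.3333, 5.6667),  deviation x̄ - mu_0 = (3.3333, 5.6667) - (6, 8) = (-2.6667, -2.3333).

Step 2 — sample covariance matrix, S[i,j] = (1/(n-1)) · Σ_k (x_{k,i} - mean_i) · (x_{k,j} - mean_j), divisor n-1 = 5:
  S[X_1,X_1] = ((-1.3333)·(-1.3333) + (-1.3333)·(-1.3333) + (-1.3333)·(-1.3333) + (3.6667)·(3.6667) + (-1.3333)·(-1.3333) + (1.6667)·(1.6667)) / 5 = 23.3333/5 = 4.6667
  S[X_1,X_2] = ((-1.3333)·(1.3333) + (-1.3333)·(3.3333) + (-1.3333)·(-1.6667) + (3.6667)·(0.3333) + (-1.3333)·(-4.6667) + (1.6667)·(1.3333)) / 5 = 5.6667/5 = 1.1333
  S[X_2,X_2] = ((1.3333)·(1.3333) + (3.3333)·(3.3333) + (-1.6667)·(-1.6667) + (0.3333)·(0.3333) + (-4.6667)·(-4.6667) + (1.3333)·(1.3333)) / 5 = 39.3333/5 = 7.8667
  S = [[4.6667, 1.1333],
 [1.1333, 7.8667]].

Step 3 — invert S. det(S) = 4.6667·7.8667 - (1.1333)² = 35.4267.
  S^{-1} = (1/det) · [[d, -b], [-b, a]] = [[0.2221, -0.032],
 [-0.032, 0.1317]].

Step 4 — quadratic form (x̄ - mu_0)^T · S^{-1} · (x̄ - mu_0):
  S^{-1} · (x̄ - mu_0) = (-0.5175, -0.2221),
  (x̄ - mu_0)^T · [...] = (-2.6667)·(-0.5175) + (-2.3333)·(-0.2221) = 1.8981.

Step 5 — scale by n: T² = 6 · 1.8981 = 11.3888.

T² ≈ 11.3888


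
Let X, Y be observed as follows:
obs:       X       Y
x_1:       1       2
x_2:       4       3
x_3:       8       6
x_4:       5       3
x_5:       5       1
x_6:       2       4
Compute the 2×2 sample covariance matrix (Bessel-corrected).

Step 1 — column means:
  mean(X) = (1 + 4 + 8 + 5 + 5 + 2) / 6 = 25/6 = 4.1667
  mean(Y) = (2 + 3 + 6 + 3 + 1 + 4) / 6 = 19/6 = 3.1667

Step 2 — sample covariance S[i,j] = (1/(n-1)) · Σ_k (x_{k,i} - mean_i) · (x_{k,j} - mean_j), with n-1 = 5.
  S[X,X] = ((-3.1667)·(-3.1667) + (-0.1667)·(-0.1667) + (3.8333)·(3.8333) + (0.8333)·(0.8333) + (0.8333)·(0.8333) + (-2.1667)·(-2.1667)) / 5 = 30.8333/5 = 6.1667
  S[X,Y] = ((-3.1667)·(-1.1667) + (-0.1667)·(-0.1667) + (3.8333)·(2.8333) + (0.8333)·(-0.1667) + (0.8333)·(-2.1667) + (-2.1667)·(0.8333)) / 5 = 10.8333/5 = 2.1667
  S[Y,Y] = ((-1.1667)·(-1.1667) + (-0.1667)·(-0.1667) + (2.8333)·(2.8333) + (-0.1667)·(-0.1667) + (-2.1667)·(-2.1667) + (0.8333)·(0.8333)) / 5 = 14.8333/5 = 2.9667

S is symmetric (S[j,i] = S[i,j]). Assembling:

S = [[6.1667, 2.1667],
 [2.1667, 2.9667]]


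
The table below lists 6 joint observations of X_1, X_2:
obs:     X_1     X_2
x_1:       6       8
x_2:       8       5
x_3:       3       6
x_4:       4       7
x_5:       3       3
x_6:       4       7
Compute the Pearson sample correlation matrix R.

Step 1 — column means:
  mean(X_1) = (6 + 8 + 3 + 4 + 3 + 4) / 6 = 28/6 = 4.6667
  mean(X_2) = (8 + 5 + 6 + 7 + 3 + 7) / 6 = 36/6 = 6

Step 2 — sample variances and covariances s[i,j] = (1/(n-1)) · Σ_k (x_{k,i} - mean_i) · (x_{k,j} - mean_j), with n-1 = 5:
  s[X_1,X_1] = ((1.3333)·(1.3333) + (3.3333)·(3.3333) + (-1.6667)·(-1.6667) + (-0.6667)·(-0.6667) + (-1.6667)·(-1.6667) + (-0.6667)·(-0.6667)) / 5 = 19.3333/5 = 3.8667
  s[X_1,X_2] = ((1.3333)·(2) + (3.3333)·(-1) + (-1.6667)·(0) + (-0.6667)·(1) + (-1.6667)·(-3) + (-0.6667)·(1)) / 5 = 3/5 = 0.6
  s[X_2,X_2] = ((2)·(2) + (-1)·(-1) + (0)·(0) + (1)·(1) + (-3)·(-3) + (1)·(1)) / 5 = 16/5 = 3.2
  Sample standard deviations s_i = √(s[i,i]):
  s(X_1) = √(3.8667) = 1.9664
  s(X_2) = √(3.2) = 1.7889

Step 3 — r_{ij} = s_{ij} / (s_i · s_j):
  r[X_1,X_1] = 1 (diagonal).
  r[X_1,X_2] = 0.6 / (1.9664 · 1.7889) = 0.6 / 3.5176 = 0.1706
  r[X_2,X_2] = 1 (diagonal).

R is symmetric with unit diagonal. Assembling:

R = [[1, 0.1706],
 [0.1706, 1]]


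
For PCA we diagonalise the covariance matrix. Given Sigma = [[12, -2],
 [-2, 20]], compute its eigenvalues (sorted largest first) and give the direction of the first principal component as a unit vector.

Step 1 — characteristic polynomial of 2×2 Sigma:
  det(Sigma - λI) = λ² - trace · λ + det = 0.
  trace = 12 + 20 = 32, det = 12·20 - (-2)² = 236.
Step 2 — discriminant:
  Δ = trace² - 4·det = 1024 - 944 = 80.
Step 3 — eigenvalues:
  λ = (trace ± √Δ)/2 = (32 ± 8.9443)/2,
  λ_1 = 20.4721,  λ_2 = 11.5279.

Step 4 — unit eigenvector for λ_1: solve (Sigma - λ_1 I)v = 0. First row:
  (12 - 20.4721)·v_x + (-2)·v_y = 0, i.e. (-8.4721)·v_x + (-2)·v_y = 0,
  so v ∝ (b, λ_1 - a) = (-2, 8.4721); multiply by -1 so the first entry is positive: u = (2, -8.4721).
  ||u|| = √((2)² + (-8.4721)²) = √(75.7771) ≈ 8.705,
  v_1 = u/||u|| ≈ (0.2298, -0.9732) (||v_1|| = 1).

λ_1 = 20.4721,  λ_2 = 11.5279;  v_1 ≈ (0.2298, -0.9732)


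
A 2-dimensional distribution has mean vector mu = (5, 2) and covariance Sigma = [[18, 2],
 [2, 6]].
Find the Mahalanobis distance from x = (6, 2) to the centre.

Step 1 — centre the observation: (x - mu) = (1, 0).

Step 2 — invert Sigma. det(Sigma) = 18·6 - (2)² = 104.
  Sigma^{-1} = (1/det) · [[d, -b], [-b, a]] = [[0.0577, -0.0192],
 [-0.0192, 0.1731]].

Step 3 — form the quadratic (x - mu)^T · Sigma^{-1} · (x - mu):
  Sigma^{-1} · (x - mu) = (0.0577, -0.0192).
  (x - mu)^T · [Sigma^{-1} · (x - mu)] = (1)·(0.0577) + (0)·(-0.0192) = 0.0577.

Step 4 — take square root: d = √(0.0577) ≈ 0.2402.

d(x, mu) = √(0.0577) ≈ 0.2402


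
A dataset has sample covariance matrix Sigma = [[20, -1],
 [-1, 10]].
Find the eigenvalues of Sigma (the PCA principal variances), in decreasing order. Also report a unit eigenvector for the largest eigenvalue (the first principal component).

Step 1 — characteristic polynomial of 2×2 Sigma:
  det(Sigma - λI) = λ² - trace · λ + det = 0.
  trace = 20 + 10 = 30, det = 20·10 - (-1)² = 199.
Step 2 — discriminant:
  Δ = trace² - 4·det = 900 - 796 = 104.
Step 3 — eigenvalues:
  λ = (trace ± √Δ)/2 = (30 ± 10.198)/2,
  λ_1 = 20.099,  λ_2 = 9.901.

Step 4 — unit eigenvector for λ_1: solve (Sigma - λ_1 I)v = 0. First row:
  (20 - 20.099)·v_x + (-1)·v_y = 0, i.e. (-0.099)·v_x + (-1)·v_y = 0,
  so v ∝ (b, λ_1 - a) = (-1, 0.099); multiply by -1 so the first entry is positive: u = (1, -0.099).
  ||u|| = √((1)² + (-0.099)²) = √(1.0098) ≈ 1.0049,
  v_1 = u/||u|| ≈ (0.9951, -0.0985) (||v_1|| = 1).

λ_1 = 20.099,  λ_2 = 9.901;  v_1 ≈ (0.9951, -0.0985)


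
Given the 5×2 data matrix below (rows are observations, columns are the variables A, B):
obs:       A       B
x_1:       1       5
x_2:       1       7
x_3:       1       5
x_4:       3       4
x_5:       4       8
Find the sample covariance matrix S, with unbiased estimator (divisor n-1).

Step 1 — column means:
  mean(A) = (1 + 1 + 1 + 3 + 4) / 5 = 10/5 = 2
  mean(B) = (5 + 7 + 5 + 4 + 8) / 5 = 29/5 = 5.8

Step 2 — sample covariance S[i,j] = (1/(n-1)) · Σ_k (x_{k,i} - mean_i) · (x_{k,j} - mean_j), with n-1 = 4.
  S[A,A] = ((-1)·(-1) + (-1)·(-1) + (-1)·(-1) + (1)·(1) + (2)·(2)) / 4 = 8/4 = 2
  S[A,B] = ((-1)·(-0.8) + (-1)·(1.2) + (-1)·(-0.8) + (1)·(-1.8) + (2)·(2.2)) / 4 = 3/4 = 0.75
  S[B,B] = ((-0.8)·(-0.8) + (1.2)·(1.2) + (-0.8)·(-0.8) + (-1.8)·(-1.8) + (2.2)·(2.2)) / 4 = 10.8/4 = 2.7

S is symmetric (S[j,i] = S[i,j]). Assembling:

S = [[2, 0.75],
 [0.75, 2.7]]


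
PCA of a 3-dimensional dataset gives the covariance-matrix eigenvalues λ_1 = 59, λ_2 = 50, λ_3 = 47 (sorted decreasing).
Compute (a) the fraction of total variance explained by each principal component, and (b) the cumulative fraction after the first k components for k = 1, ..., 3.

Step 1 — total variance = trace(Sigma) = Σ λ_i = 59 + 50 + 47 = 156.

Step 2 — fraction explained by component i = λ_i / Σ λ:
  PC1: 59/156 = 0.3782
  PC2: 50/156 = 0.3205
  PC3: 47/156 = 0.3013

Step 3 — cumulative fraction after k components = (λ_1 + ... + λ_k) / Σ λ:
  k = 1: 59/156 = 0.3782
  k = 2: (59 + 50)/156 = 109/156 = 0.6987
  k = 3: (59 + 50 + 47)/156 = 156/156 = 1

Summary (fraction, with percent):

explained: PC1 0.3782 (37.82%), PC2 0.3205 (32.05%), PC3 0.3013 (30.13%);  cumulative: 0.3782, 0.6987, 1


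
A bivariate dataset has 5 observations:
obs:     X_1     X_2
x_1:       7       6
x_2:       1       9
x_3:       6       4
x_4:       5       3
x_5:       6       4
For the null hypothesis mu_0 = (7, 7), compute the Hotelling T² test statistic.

Step 1 — sample mean vector:
  mean(X_1) = (7 + 1 + 6 + 5 + 6) / 5 = 25/5 = 5
  mean(X_2) = (6 + 9 + 4 + 3 + 4) / 5 = 26/5 = 5.2
  x̄ = (5, 5.2),  deviation x̄ - mu_0 = (5, 5.2) - (7, 7) = (-2, -1.8).

Step 2 — sample covariance matrix, S[i,j] = (1/(n-1)) · Σ_k (x_{k,i} - mean_i) · (x_{k,j} - mean_j), divisor n-1 = 4:
  S[X_1,X_1] = ((2)·(2) + (-4)·(-4) + (1)·(1) + (0)·(0) + (1)·(1)) / 4 = 22/4 = 5.5
  S[X_1,X_2] = ((2)·(0.8) + (-4)·(3.8) + (1)·(-1.2) + (0)·(-2.2) + (1)·(-1.2)) / 4 = -16/4 = -4
  S[X_2,X_2] = ((0.8)·(0.8) + (3.8)·(3.8) + (-1.2)·(-1.2) + (-2.2)·(-2.2) + (-1.2)·(-1.2)) / 4 = 22.8/4 = 5.7
  S = [[5.5, -4],
 [-4, 5.7]].

Step 3 — invert S. det(S) = 5.5·5.7 - (-4)² = 15.35.
  S^{-1} = (1/det) · [[d, -b], [-b, a]] = [[0.3713, 0.2606],
 [0.2606, 0.3583]].

Step 4 — quadratic form (x̄ - mu_0)^T · S^{-1} · (x̄ - mu_0):
  S^{-1} · (x̄ - mu_0) = (-1.2117, -1.1661),
  (x̄ - mu_0)^T · [...] = (-2)·(-1.2117) + (-1.8)·(-1.1661) = 4.5225.

Step 5 — scale by n: T² = 5 · 4.5225 = 22.6124.

T² ≈ 22.6124


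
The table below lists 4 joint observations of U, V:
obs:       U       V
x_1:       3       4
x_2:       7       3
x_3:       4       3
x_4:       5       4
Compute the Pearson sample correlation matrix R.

Step 1 — column means:
  mean(U) = (3 + 7 + 4 + 5) / 4 = 19/4 = 4.75
  mean(V) = (4 + 3 + 3 + 4) / 4 = 14/4 = 3.5

Step 2 — sample variances and covariances s[i,j] = (1/(n-1)) · Σ_k (x_{k,i} - mean_i) · (x_{k,j} - mean_j), with n-1 = 3:
  s[U,U] = ((-1.75)·(-1.75) + (2.25)·(2.25) + (-0.75)·(-0.75) + (0.25)·(0.25)) / 3 = 8.75/3 = 2.9167
  s[U,V] = ((-1.75)·(0.5) + (2.25)·(-0.5) + (-0.75)·(-0.5) + (0.25)·(0.5)) / 3 = -1.5/3 = -0.5
  s[V,V] = ((0.5)·(0.5) + (-0.5)·(-0.5) + (-0.5)·(-0.5) + (0.5)·(0.5)) / 3 = 1/3 = 0.3333
  Sample standard deviations s_i = √(s[i,i]):
  s(U) = √(2.9167) = 1.7078
  s(V) = √(0.3333) = 0.5774

Step 3 — r_{ij} = s_{ij} / (s_i · s_j):
  r[U,U] = 1 (diagonal).
  r[U,V] = -0.5 / (1.7078 · 0.5774) = -0.5 / 0.986 = -0.5071
  r[V,V] = 1 (diagonal).

R is symmetric with unit diagonal. Assembling:

R = [[1, -0.5071],
 [-0.5071, 1]]


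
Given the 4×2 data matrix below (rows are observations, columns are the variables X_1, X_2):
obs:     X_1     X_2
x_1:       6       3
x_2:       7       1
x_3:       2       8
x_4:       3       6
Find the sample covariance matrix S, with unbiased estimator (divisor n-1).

Step 1 — column means:
  mean(X_1) = (6 + 7 + 2 + 3) / 4 = 18/4 = 4.5
  mean(X_2) = (3 + 1 + 8 + 6) / 4 = 18/4 = 4.5

Step 2 — sample covariance S[i,j] = (1/(n-1)) · Σ_k (x_{k,i} - mean_i) · (x_{k,j} - mean_j), with n-1 = 3.
  S[X_1,X_1] = ((1.5)·(1.5) + (2.5)·(2.5) + (-2.5)·(-2.5) + (-1.5)·(-1.5)) / 3 = 17/3 = 5.6667
  S[X_1,X_2] = ((1.5)·(-1.5) + (2.5)·(-3.5) + (-2.5)·(3.5) + (-1.5)·(1.5)) / 3 = -22/3 = -7.3333
  S[X_2,X_2] = ((-1.5)·(-1.5) + (-3.5)·(-3.5) + (3.5)·(3.5) + (1.5)·(1.5)) / 3 = 29/3 = 9.6667

S is symmetric (S[j,i] = S[i,j]). Assembling:

S = [[5.6667, -7.3333],
 [-7.3333, 9.6667]]


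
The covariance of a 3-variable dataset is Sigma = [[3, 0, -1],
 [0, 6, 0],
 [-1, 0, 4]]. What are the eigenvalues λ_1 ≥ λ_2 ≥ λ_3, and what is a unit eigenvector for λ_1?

Step 1 — characteristic polynomial p(λ) = det(λI - Sigma) = λ³ - tr·λ² + c_1·λ - det, where tr = trace, c_1 = sum of the principal 2×2 minors, det = det(Sigma):
  tr = 3 + 6 + 4 = 13,
  c_1 = (3·6 - (0)²) + (3·4 - (-1)²) + (6·4 - (0)²) = 18 + 11 + 24 = 53,
  det = 3·(6·4 - (0)²) - (0)·((0)·4 - (0)·(-1)) + (-1)·((0)·(0) - 6·(-1)) = 3·(24) - (0)·(0) + (-1)·(6) = 66.
  So p(λ) = λ³ - 13λ² + 53λ - 66.
Step 2 — look for an integer root (rational root theorem: any rational root is an integer divisor of 66). Testing λ = 6:
  p(6) = 216 - 468 + 318 - 66 = 0  ✓
  Dividing out (λ - 6): p(λ) = (λ - 6)(λ² - 7λ + 11).
Step 3 — remaining eigenvalues from the quadratic λ² - 7λ + 11 = 0:
  Δ = 7² - 4·11 = 49 - 44 = 5,  λ = (7 ± √5)/2 = (7 ± 2.2361)/2 ≈ 4.618 or 2.382.
  Sorted: λ_1 = 6,  λ_2 = 4.618,  λ_3 = 2.382  (check: sum = 13 = tr ✓).

Step 4 — unit eigenvector for λ_1 = 6: v spans the null space of (Sigma - λ_1 I), whose rows are
  r_1 = (-3, 0, -1),  r_2 = (0, 0, 0),  r_3 = (-1, 0, -2).
  v is orthogonal to every row, so take v ∝ r_1 × r_3 = ((0)·(-2) - (-1)·(0), (-1)·(-1) - (-3)·(-2), (-3)·(0) - (0)·(-1)) = (0, -5, 0).
  Rescale (divide by 5; multiply by -1 so the first nonzero entry is positive): u = (0, 1, 0).
  ||u|| = √((0)² + (1)² + (0)²) = √(1) = 1,  v_1 = u/||u|| ≈ (0, 1, 0) (||v_1|| = 1).

λ_1 = 6,  λ_2 = 4.618,  λ_3 = 2.382;  v_1 ≈ (0, 1, 0)


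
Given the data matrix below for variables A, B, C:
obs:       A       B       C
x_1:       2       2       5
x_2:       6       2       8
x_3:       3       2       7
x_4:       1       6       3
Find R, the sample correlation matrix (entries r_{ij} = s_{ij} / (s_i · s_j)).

Step 1 — column means:
  mean(A) = (2 + 6 + 3 + 1) / 4 = 12/4 = 3
  mean(B) = (2 + 2 + 2 + 6) / 4 = 12/4 = 3
  mean(C) = (5 + 8 + 7 + 3) / 4 = 23/4 = 5.75

Step 2 — sample variances and covariances s[i,j] = (1/(n-1)) · Σ_k (x_{k,i} - mean_i) · (x_{k,j} - mean_j), with n-1 = 3:
  s[A,A] = ((-1)·(-1) + (3)·(3) + (0)·(0) + (-2)·(-2)) / 3 = 14/3 = 4.6667
  s[A,B] = ((-1)·(-1) + (3)·(-1) + (0)·(-1) + (-2)·(3)) / 3 = -8/3 = -2.6667
  s[A,C] = ((-1)·(-0.75) + (3)·(2.25) + (0)·(1.25) + (-2)·(-2.75)) / 3 = 13/3 = 4.3333
  s[B,B] = ((-1)·(-1) + (-1)·(-1) + (-1)·(-1) + (3)·(3)) / 3 = 12/3 = 4
  s[B,C] = ((-1)·(-0.75) + (-1)·(2.25) + (-1)·(1.25) + (3)·(-2.75)) / 3 = -11/3 = -3.6667
  s[C,C] = ((-0.75)·(-0.75) + (2.25)·(2.25) + (1.25)·(1.25) + (-2.75)·(-2.75)) / 3 = 14.75/3 = 4.9167
  Sample standard deviations s_i = √(s[i,i]):
  s(A) = √(4.6667) = 2.1602
  s(B) = √(4) = 2
  s(C) = √(4.9167) = 2.2174

Step 3 — r_{ij} = s_{ij} / (s_i · s_j):
  r[A,A] = 1 (diagonal).
  r[A,B] = -2.6667 / (2.1602 · 2) = -2.6667 / 4.3205 = -0.6172
  r[A,C] = 4.3333 / (2.1602 · 2.2174) = 4.3333 / 4.79 = 0.9047
  r[B,B] = 1 (diagonal).
  r[B,C] = -3.6667 / (2 · 2.2174) = -3.6667 / 4.4347 = -0.8268
  r[C,C] = 1 (diagonal).

R is symmetric with unit diagonal. Assembling:

R = [[1, -0.6172, 0.9047],
 [-0.6172, 1, -0.8268],
 [0.9047, -0.8268, 1]]
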